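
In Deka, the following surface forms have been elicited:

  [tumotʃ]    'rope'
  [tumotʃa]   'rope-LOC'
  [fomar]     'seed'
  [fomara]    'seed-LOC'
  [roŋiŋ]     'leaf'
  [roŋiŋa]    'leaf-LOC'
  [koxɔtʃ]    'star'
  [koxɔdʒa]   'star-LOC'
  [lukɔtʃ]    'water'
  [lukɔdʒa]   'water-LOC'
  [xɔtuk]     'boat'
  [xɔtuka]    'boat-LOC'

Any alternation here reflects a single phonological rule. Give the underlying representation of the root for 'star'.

/koxɔdʒ/

In [koxɔtʃ] and [koxɔdʒa] the final segment of 'star' alternates: [tʃ] ~ [dʒ].
But 'rope' keeps [tʃ] in both environments ([tumotʃ], [tumotʃa]), so there is no rule changing /tʃ/ to [dʒ] before the LOC suffix.
The underlying segment must be /dʒ/; voiced obstruents become voiceless word-finally, yielding [tʃ] there.
The underlying form of 'star' is therefore /koxɔdʒ/.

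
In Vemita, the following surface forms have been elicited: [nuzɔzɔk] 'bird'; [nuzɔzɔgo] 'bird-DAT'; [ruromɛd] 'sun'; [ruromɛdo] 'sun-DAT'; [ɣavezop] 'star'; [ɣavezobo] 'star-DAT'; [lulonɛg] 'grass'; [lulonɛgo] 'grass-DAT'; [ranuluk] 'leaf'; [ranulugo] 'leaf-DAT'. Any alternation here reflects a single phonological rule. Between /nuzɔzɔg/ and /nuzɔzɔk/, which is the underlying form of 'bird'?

/nuzɔzɔk/

The root 'bird' surfaces as [nuzɔzɔk] and [nuzɔzɔgo], with a stem-final [k] ~ [g] alternation.
If /g/ were underlying and a rule turned it into [k] in isolation, 'grass' would also alternate; but it has [g] in both [lulonɛg] and [lulonɛgo].
Therefore /k/ is basic and [g] is derived by intervocalic voicing (voiceless stops become voiced between vowels).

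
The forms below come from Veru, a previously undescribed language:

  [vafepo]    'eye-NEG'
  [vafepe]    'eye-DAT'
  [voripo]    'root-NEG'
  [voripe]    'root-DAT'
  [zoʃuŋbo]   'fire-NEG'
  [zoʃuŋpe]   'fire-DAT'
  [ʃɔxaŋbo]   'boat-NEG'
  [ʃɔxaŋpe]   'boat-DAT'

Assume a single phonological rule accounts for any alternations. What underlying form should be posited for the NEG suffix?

The NEG suffix surfaces as [-bo] and [-po], depending on the final segment of the stem.
The DAT suffix, which begins with [p], is invariant after every stem; so [p] is not altered by any rule here.
So the underlying form is /-bo/, and voiced stops become voiceless after a vowel.

/-bo/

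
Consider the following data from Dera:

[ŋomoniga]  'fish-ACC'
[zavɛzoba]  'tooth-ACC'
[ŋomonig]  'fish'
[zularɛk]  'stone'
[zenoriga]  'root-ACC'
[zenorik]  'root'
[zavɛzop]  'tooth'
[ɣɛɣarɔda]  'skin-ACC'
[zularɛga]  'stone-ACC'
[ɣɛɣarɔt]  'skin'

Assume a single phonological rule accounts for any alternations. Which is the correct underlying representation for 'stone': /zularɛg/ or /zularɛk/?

'stone' shows [g] ~ [k] at the end of the stem ([zularɛga] vs [zularɛk]).
The stem 'fish' ([ŋomoniga], [ŋomonig]) shows [g] unchanged in both environments, so [g] cannot be basic with [k] derived in isolation.
The underlying segment must be /k/; voiceless stops become voiced between vowels, yielding [g] there.

/zularɛk/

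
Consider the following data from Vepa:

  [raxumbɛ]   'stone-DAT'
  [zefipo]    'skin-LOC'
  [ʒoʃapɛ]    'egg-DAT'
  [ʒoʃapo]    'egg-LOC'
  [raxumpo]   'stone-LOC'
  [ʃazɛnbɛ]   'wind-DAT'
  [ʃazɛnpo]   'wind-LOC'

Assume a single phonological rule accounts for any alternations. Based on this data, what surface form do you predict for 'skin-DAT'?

[zefipɛ]

The DAT suffix surfaces as [-bɛ] and [-pɛ], depending on the final segment of the stem.
The LOC suffix, which begins with [p], is invariant after every stem; so [p] is not altered by any rule here.
The DAT suffix is therefore /-bɛ/ underlyingly, with post-vocalic devoicing: voiced stops become voiceless after a vowel.
After 'skin', which ends in a vowel, the suffix surfaces as [-pɛ], giving [zefipɛ].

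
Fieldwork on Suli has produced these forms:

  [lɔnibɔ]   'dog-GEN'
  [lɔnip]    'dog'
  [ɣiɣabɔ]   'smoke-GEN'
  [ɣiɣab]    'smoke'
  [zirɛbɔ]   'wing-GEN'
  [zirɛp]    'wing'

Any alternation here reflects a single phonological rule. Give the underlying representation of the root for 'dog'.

'dog' shows [b] ~ [p] at the end of the stem ([lɔnibɔ] vs [lɔnip]).
If /b/ were underlying and a rule turned it into [p] in isolation, 'smoke' would also alternate; but it has [b] in both [ɣiɣabɔ] and [ɣiɣab].
So /p/ is underlying, and a rule of intervocalic voicing — voiceless stops become voiced between vowels — gives [b].
The underlying form of 'dog' is therefore /lɔnip/.

/lɔnip/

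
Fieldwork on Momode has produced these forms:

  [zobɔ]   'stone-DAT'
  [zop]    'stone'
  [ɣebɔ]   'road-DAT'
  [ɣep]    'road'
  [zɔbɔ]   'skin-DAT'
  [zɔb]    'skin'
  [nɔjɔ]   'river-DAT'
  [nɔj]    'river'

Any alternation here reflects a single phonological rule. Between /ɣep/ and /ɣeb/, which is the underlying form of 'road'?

The stem for 'road' ends in [b] in [ɣebɔ] but [p] in [ɣep].
If /b/ were underlying and a rule turned it into [p] in isolation, 'skin' would also alternate; but it has [b] in both [zɔbɔ] and [zɔb].
Therefore /p/ is basic and [b] is derived by intervocalic voicing (voiceless stops become voiced between vowels).

/ɣep/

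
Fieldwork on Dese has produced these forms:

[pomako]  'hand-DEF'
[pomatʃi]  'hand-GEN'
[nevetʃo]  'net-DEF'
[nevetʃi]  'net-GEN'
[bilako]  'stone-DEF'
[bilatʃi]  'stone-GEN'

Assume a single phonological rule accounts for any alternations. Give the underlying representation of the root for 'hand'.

/pomak/

The stem for 'hand' ends in [k] in [pomako] but [tʃ] in [pomatʃi].
If /tʃ/ were underlying and a rule turned it into [k] before the DEF suffix, 'net' would also alternate; but it has [tʃ] in both [nevetʃo] and [nevetʃi].
So /k/ is underlying, and a rule of palatalization before a front vowel — /k/ becomes palato-alveolar [tʃ] before a front vowel — gives [tʃ].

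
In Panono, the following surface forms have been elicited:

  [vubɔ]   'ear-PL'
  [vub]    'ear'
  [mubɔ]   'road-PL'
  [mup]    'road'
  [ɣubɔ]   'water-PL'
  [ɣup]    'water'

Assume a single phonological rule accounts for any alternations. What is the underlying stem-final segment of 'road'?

/p/

In [mubɔ] and [mup] the final segment of 'road' alternates: [b] ~ [p].
But 'ear' keeps [b] in both environments ([vubɔ], [vub]), so there is no rule changing /b/ to [p] in isolation.
So /p/ is underlying, and a rule of intervocalic voicing — voiceless stops become voiced between vowels — gives [b].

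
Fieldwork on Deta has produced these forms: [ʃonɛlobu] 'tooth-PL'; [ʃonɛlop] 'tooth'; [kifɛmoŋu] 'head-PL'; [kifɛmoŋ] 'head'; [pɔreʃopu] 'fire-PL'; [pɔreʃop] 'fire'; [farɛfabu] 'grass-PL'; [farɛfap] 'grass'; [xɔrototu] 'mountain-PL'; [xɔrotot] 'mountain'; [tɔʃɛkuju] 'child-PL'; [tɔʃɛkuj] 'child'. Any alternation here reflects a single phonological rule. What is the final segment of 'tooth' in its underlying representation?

The root 'tooth' surfaces as [ʃonɛlobu] and [ʃonɛlop], with a stem-final [b] ~ [p] alternation.
But 'fire' keeps [p] in both environments ([pɔreʃopu], [pɔreʃop]), so there is no rule changing /p/ to [b] before the PL suffix.
The underlying segment must be /b/; voiced obstruents become voiceless word-finally, yielding [p] there.

/b/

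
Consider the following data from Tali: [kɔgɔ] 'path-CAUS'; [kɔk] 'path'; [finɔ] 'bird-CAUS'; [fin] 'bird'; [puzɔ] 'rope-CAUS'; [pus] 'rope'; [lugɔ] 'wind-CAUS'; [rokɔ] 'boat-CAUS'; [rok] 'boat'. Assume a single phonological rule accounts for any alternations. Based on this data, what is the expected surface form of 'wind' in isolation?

[luk]

The stem for 'path' ends in [g] in [kɔgɔ] but [k] in [kɔk].
If /k/ were underlying and a rule turned it into [g] before the CAUS suffix, 'boat' would also alternate; but it has [k] in both [rokɔ] and [rok].
Therefore /g/ is basic and [k] is derived by word-final obstruent devoicing (voiced obstruents become voiceless word-finally).
The one attested form of 'wind', [lugɔ], shows underlying /lug/. Applying the same rule word-finally gives [luk].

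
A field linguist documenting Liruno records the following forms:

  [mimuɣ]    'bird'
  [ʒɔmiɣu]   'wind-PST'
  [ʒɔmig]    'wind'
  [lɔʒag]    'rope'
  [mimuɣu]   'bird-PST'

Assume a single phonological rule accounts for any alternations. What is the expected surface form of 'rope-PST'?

The root 'wind' surfaces as [ʒɔmiɣu] and [ʒɔmig], with a stem-final [ɣ] ~ [g] alternation.
The stem 'bird' ([mimuɣu], [mimuɣ]) shows [ɣ] unchanged in both environments, so [ɣ] cannot be basic with [g] derived in isolation.
The underlying segment must be /g/; voiced stops become fricatives between vowels, yielding [ɣ] there.
From [lɔʒag] the stem 'rope' is /lɔʒag/; between vowels this yields [lɔʒaɣu].

[lɔʒaɣu]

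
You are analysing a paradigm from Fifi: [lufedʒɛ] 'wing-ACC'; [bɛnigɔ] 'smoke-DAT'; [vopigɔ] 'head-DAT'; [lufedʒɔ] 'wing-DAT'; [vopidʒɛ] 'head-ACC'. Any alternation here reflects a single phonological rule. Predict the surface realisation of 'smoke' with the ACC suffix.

[bɛnidʒɛ]

The stem for 'head' ends in [dʒ] in [vopidʒɛ] but [g] in [vopigɔ].
If /dʒ/ were underlying and a rule turned it into [g] before the DAT suffix, 'wing' would also alternate; but it has [dʒ] in both [lufedʒɛ] and [lufedʒɔ].
So /g/ is underlying, and a rule of palatalization before a front vowel — /g/ becomes palato-alveolar [dʒ] before a front vowel — gives [dʒ].
The one attested form of 'smoke', [bɛnigɔ], shows underlying /bɛnig/. Applying the same rule before a front vowel gives [bɛnidʒɛ].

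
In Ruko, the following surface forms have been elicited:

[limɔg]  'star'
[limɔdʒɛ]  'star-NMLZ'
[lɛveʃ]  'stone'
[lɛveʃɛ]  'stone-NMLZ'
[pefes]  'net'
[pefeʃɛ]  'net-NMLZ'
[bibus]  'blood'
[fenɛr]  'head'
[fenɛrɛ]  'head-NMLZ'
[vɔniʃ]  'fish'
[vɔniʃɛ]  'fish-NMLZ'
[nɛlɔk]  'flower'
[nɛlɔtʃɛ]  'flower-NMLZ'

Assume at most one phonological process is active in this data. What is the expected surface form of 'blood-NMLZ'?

[bibuʃɛ]

'net' shows [s] ~ [ʃ] at the end of the stem ([pefes] vs [pefeʃɛ]).
Compare 'fish', with invariant [ʃ] in [vɔniʃ] and [vɔniʃɛ]: an analysis with underlying /ʃ/ and a rule producing [s] in isolation would wrongly predict alternation here too.
The underlying segment must be /s/; /k/, /g/ and /s/ become palato-alveolar [tʃ], [dʒ] and [ʃ] before a front vowel, yielding [ʃ] there.
From [bibus] the stem 'blood' is /bibus/; before a front vowel this yields [bibuʃɛ].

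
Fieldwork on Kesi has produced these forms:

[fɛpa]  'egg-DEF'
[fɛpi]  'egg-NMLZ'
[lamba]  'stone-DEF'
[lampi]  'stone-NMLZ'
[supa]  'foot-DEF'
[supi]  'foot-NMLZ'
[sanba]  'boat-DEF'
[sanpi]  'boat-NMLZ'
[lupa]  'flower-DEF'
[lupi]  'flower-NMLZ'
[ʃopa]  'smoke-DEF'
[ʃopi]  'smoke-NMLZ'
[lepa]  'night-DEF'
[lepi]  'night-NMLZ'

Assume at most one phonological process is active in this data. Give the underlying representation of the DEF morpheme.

/-ba/

The DEF suffix surfaces as [-ba] and [-pa], depending on the final segment of the stem.
By contrast the NMLZ suffix keeps its initial [p] throughout — that segment must be underlying.
The DEF suffix is therefore /-ba/ underlyingly, with post-vocalic devoicing: voiced stops become voiceless after a vowel.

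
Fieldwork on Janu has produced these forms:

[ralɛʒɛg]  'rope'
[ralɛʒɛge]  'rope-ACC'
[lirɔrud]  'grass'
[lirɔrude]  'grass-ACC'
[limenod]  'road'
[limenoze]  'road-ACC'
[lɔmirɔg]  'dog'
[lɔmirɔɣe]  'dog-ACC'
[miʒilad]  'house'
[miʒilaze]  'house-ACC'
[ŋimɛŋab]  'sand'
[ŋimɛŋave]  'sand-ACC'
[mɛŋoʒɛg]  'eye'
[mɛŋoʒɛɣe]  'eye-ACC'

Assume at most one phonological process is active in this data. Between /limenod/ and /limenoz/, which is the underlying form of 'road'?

/limenoz/

'road' shows [d] ~ [z] at the end of the stem ([limenod] vs [limenoze]).
Compare 'grass', with invariant [d] in [lirɔrud] and [lirɔrude]: an analysis with underlying /d/ and a rule producing [z] before the ACC suffix would wrongly predict alternation here too.
Therefore /z/ is basic and [d] is derived by word-final hardening (voiced fricatives become stops word-finally).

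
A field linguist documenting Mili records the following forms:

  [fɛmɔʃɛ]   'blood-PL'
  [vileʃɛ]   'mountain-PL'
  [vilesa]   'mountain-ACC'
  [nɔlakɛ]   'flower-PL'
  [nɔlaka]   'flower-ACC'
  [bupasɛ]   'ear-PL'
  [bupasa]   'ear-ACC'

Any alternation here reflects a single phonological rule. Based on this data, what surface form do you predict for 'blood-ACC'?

[fɛmɔsa]

'mountain' shows [ʃ] ~ [s] at the end of the stem ([vileʃɛ] vs [vilesa]).
The stem 'ear' ([bupasɛ], [bupasa]) shows [s] unchanged in both environments, so [s] cannot be basic with [ʃ] derived before the PL suffix.
The alternation reflects depalatalization: palato-alveolar /ʃ/ becomes [s] when no front vowel follows. /ʃ/ is underlying.
From [fɛmɔʃɛ] the stem 'blood' is /fɛmɔʃ/; when no front vowel follows this yields [fɛmɔsa].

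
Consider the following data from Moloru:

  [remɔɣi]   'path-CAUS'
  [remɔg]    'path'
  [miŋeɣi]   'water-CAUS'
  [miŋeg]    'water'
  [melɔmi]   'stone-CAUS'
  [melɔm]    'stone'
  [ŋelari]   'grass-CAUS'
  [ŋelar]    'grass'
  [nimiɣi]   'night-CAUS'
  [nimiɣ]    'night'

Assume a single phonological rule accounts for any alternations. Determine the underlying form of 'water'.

/miŋeg/

'water' shows [ɣ] ~ [g] at the end of the stem ([miŋeɣi] vs [miŋeg]).
If /ɣ/ were underlying and a rule turned it into [g] in isolation, 'night' would also alternate; but it has [ɣ] in both [nimiɣi] and [nimiɣ].
So /g/ is underlying, and a rule of intervocalic spirantization — voiced stops become fricatives between vowels — gives [ɣ].
Hence 'water' is /miŋeg/ underlyingly.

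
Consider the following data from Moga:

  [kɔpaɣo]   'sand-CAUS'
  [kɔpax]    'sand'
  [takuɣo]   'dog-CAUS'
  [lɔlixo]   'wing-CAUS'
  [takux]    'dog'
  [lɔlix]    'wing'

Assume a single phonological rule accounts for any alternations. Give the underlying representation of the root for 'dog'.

/takuɣ/

In [takuɣo] and [takux] the final segment of 'dog' alternates: [ɣ] ~ [x].
If /x/ were underlying and a rule turned it into [ɣ] before the CAUS suffix, 'wing' would also alternate; but it has [x] in both [lɔlixo] and [lɔlix].
Therefore /ɣ/ is basic and [x] is derived by word-final obstruent devoicing (voiced obstruents become voiceless word-finally).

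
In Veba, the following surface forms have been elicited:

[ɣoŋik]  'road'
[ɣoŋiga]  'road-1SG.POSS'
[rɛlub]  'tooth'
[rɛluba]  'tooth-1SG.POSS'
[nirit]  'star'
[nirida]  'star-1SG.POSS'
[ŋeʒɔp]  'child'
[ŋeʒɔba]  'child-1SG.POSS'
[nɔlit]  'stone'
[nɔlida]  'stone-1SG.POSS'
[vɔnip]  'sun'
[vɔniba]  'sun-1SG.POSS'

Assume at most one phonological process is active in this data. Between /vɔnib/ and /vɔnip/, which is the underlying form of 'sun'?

/vɔnip/

'sun' shows [p] ~ [b] at the end of the stem ([vɔnip] vs [vɔniba]).
The stem 'tooth' ([rɛlub], [rɛluba]) shows [b] unchanged in both environments, so [b] cannot be basic with [p] derived in isolation.
The alternation reflects intervocalic voicing: voiceless stops become voiced between vowels. /p/ is underlying.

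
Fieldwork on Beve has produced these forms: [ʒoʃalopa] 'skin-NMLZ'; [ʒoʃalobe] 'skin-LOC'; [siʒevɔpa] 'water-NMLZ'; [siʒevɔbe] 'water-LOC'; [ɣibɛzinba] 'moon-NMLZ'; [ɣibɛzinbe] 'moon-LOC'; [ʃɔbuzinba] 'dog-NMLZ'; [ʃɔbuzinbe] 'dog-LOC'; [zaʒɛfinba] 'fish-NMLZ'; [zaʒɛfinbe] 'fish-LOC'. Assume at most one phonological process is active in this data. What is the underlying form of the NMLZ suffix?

The NMLZ morpheme has two allomorphs, [-ba] and [-pa].
The LOC suffix, which begins with [b], is invariant after every stem; so [b] is not altered by any rule here.
The NMLZ suffix is therefore /-pa/ underlyingly, with post-nasal voicing: voiceless stops become voiced after a nasal.

/-pa/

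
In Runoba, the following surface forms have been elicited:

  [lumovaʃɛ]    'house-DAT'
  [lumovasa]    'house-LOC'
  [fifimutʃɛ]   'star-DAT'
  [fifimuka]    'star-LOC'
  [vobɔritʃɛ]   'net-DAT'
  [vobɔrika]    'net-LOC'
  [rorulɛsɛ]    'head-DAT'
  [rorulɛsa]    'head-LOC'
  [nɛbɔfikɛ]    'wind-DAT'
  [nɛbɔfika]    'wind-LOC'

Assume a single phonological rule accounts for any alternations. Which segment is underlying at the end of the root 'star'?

/tʃ/

'star' shows [tʃ] ~ [k] at the end of the stem ([fifimutʃɛ] vs [fifimuka]).
But 'wind' keeps [k] in both environments ([nɛbɔfikɛ], [nɛbɔfika]), so there is no rule changing /k/ to [tʃ] before the DAT suffix.
Therefore /tʃ/ is basic and [k] is derived by depalatalization (palato-alveolar /tʃ/ and /ʃ/ become [k] and [s] when no front vowel follows).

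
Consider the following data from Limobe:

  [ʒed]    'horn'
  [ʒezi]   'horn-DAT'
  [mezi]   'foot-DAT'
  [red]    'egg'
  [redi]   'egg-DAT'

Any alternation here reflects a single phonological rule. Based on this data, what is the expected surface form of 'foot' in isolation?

[med]

'horn' shows [d] ~ [z] at the end of the stem ([ʒed] vs [ʒezi]).
If /d/ were underlying and a rule turned it into [z] before the DAT suffix, 'egg' would also alternate; but it has [d] in both [red] and [redi].
The alternation reflects word-final hardening: voiced fricatives become stops word-finally. /z/ is underlying.
From [mezi] the stem 'foot' is /mez/; word-finally this yields [med].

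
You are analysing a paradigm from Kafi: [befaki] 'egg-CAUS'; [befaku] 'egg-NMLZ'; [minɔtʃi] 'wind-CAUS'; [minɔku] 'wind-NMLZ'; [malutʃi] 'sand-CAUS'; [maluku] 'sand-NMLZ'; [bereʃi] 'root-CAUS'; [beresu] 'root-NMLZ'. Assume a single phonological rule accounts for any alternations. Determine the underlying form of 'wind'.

The stem for 'wind' ends in [tʃ] in [minɔtʃi] but [k] in [minɔku].
The stem 'egg' ([befaki], [befaku]) shows [k] unchanged in both environments, so [k] cannot be basic with [tʃ] derived before the CAUS suffix.
The underlying segment must be /tʃ/; palato-alveolar /tʃ/ and /ʃ/ become [k] and [s] when no front vowel follows, yielding [k] there.
Hence 'wind' is /minɔtʃ/ underlyingly.

/minɔtʃ/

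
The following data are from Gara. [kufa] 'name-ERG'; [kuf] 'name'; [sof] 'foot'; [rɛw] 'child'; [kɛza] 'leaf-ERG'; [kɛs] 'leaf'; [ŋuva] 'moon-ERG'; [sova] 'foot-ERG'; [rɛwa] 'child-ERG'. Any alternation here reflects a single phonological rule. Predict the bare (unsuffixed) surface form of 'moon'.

[ŋuf]

The stem for 'foot' ends in [v] in [sova] but [f] in [sof].
Compare 'name', with invariant [f] in [kufa] and [kuf]: an analysis with underlying /f/ and a rule producing [v] before the ERG suffix would wrongly predict alternation here too.
So /v/ is underlying, and a rule of word-final obstruent devoicing — voiced obstruents become voiceless word-finally — gives [f].
The one attested form of 'moon', [ŋuva], shows underlying /ŋuv/. Applying the same rule word-finally gives [ŋuf].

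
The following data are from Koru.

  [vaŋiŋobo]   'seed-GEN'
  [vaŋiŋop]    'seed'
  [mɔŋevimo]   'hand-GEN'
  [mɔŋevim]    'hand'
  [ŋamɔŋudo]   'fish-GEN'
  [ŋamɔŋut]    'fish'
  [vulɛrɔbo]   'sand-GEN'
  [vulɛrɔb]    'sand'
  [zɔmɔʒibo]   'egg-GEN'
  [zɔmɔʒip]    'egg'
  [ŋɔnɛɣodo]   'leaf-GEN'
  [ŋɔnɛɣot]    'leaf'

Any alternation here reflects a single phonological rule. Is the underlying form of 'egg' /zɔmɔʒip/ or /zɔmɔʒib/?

/zɔmɔʒip/

The stem for 'egg' ends in [b] in [zɔmɔʒibo] but [p] in [zɔmɔʒip].
If /b/ were underlying and a rule turned it into [p] in isolation, 'sand' would also alternate; but it has [b] in both [vulɛrɔbo] and [vulɛrɔb].
The alternation reflects intervocalic voicing: voiceless stops become voiced between vowels. /p/ is underlying.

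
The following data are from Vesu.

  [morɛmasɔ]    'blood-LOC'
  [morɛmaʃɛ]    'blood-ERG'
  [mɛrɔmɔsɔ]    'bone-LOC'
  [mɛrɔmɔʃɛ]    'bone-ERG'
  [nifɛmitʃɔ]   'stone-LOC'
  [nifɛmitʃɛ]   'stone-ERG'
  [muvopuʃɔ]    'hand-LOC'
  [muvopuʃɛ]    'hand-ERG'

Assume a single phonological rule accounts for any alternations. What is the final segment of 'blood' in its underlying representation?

'blood' shows [s] ~ [ʃ] at the end of the stem ([morɛmasɔ] vs [morɛmaʃɛ]).
The stem 'hand' ([muvopuʃɔ], [muvopuʃɛ]) shows [ʃ] unchanged in both environments, so [ʃ] cannot be basic with [s] derived before the LOC suffix.
So /s/ is underlying, and a rule of palatalization before a front vowel — /s/ becomes palato-alveolar [ʃ] before a front vowel — gives [ʃ].

/s/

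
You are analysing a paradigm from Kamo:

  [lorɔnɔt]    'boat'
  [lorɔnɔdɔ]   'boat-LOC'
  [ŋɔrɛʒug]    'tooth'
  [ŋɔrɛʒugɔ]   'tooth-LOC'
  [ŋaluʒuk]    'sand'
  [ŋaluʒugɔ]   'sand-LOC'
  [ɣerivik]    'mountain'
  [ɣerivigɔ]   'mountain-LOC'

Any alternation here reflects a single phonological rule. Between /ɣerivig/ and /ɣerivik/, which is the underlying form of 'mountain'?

/ɣerivik/

The stem for 'mountain' ends in [k] in [ɣerivik] but [g] in [ɣerivigɔ].
But 'tooth' keeps [g] in both environments ([ŋɔrɛʒug], [ŋɔrɛʒugɔ]), so there is no rule changing /g/ to [k] in isolation.
The alternation reflects intervocalic voicing: voiceless stops become voiced between vowels. /k/ is underlying.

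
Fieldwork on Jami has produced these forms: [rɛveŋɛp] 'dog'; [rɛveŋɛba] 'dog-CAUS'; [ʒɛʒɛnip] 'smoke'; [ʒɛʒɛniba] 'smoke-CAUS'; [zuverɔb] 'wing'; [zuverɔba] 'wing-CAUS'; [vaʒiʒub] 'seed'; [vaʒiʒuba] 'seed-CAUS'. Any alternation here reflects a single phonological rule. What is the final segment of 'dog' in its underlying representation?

/p/

The root 'dog' surfaces as [rɛveŋɛp] and [rɛveŋɛba], with a stem-final [p] ~ [b] alternation.
Compare 'seed', with invariant [b] in [vaʒiʒub] and [vaʒiʒuba]: an analysis with underlying /b/ and a rule producing [p] in isolation would wrongly predict alternation here too.
The underlying segment must be /p/; voiceless stops become voiced between vowels, yielding [b] there.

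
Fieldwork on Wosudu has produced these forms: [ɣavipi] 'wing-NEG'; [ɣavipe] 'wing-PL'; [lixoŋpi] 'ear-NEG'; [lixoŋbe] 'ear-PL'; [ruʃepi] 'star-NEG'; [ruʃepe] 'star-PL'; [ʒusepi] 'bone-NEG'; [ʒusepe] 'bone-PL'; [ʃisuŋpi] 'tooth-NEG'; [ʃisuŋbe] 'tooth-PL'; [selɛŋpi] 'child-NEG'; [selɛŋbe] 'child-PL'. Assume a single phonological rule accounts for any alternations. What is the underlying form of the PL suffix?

The PL suffix surfaces as [-be] and [-pe], depending on the final segment of the stem.
By contrast the NEG suffix keeps its initial [p] throughout — that segment must be underlying.
The PL suffix is therefore /-be/ underlyingly, with post-vocalic devoicing: voiced stops become voiceless after a vowel.

/-be/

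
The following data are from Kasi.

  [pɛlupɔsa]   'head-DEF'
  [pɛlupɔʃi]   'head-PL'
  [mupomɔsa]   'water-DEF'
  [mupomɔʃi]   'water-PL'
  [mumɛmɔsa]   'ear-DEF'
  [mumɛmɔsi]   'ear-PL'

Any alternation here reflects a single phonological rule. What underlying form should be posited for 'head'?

/pɛlupɔʃ/

'head' shows [s] ~ [ʃ] at the end of the stem ([pɛlupɔsa] vs [pɛlupɔʃi]).
But 'ear' keeps [s] in both environments ([mumɛmɔsa], [mumɛmɔsi]), so there is no rule changing /s/ to [ʃ] before the PL suffix.
So /ʃ/ is underlying, and a rule of depalatalization — palato-alveolar /ʃ/ becomes [s] when no front vowel follows — gives [s].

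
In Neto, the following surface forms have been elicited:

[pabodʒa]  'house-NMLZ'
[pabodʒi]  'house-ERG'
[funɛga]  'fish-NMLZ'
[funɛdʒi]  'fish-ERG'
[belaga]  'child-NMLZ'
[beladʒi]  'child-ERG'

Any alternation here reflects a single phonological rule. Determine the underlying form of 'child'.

/belag/

The stem for 'child' ends in [g] in [belaga] but [dʒ] in [beladʒi].
The stem 'house' ([pabodʒa], [pabodʒi]) shows [dʒ] unchanged in both environments, so [dʒ] cannot be basic with [g] derived before the NMLZ suffix.
The alternation reflects palatalization before a front vowel: /g/ becomes palato-alveolar [dʒ] before a front vowel. /g/ is underlying.
So 'child' = /belag/.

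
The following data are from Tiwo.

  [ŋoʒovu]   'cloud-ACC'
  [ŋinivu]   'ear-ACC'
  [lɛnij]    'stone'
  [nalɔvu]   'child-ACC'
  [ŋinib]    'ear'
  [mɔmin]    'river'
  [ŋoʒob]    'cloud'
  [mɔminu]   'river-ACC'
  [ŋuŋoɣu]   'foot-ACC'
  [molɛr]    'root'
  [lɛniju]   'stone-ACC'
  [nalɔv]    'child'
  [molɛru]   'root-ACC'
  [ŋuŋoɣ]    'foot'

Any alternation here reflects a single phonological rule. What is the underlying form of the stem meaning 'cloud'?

The stem for 'cloud' ends in [v] in [ŋoʒovu] but [b] in [ŋoʒob].
The stem 'child' ([nalɔvu], [nalɔv]) shows [v] unchanged in both environments, so [v] cannot be basic with [b] derived in isolation.
So /b/ is underlying, and a rule of intervocalic spirantization — voiced stops become fricatives between vowels — gives [v].
So 'cloud' = /ŋoʒob/.

/ŋoʒob/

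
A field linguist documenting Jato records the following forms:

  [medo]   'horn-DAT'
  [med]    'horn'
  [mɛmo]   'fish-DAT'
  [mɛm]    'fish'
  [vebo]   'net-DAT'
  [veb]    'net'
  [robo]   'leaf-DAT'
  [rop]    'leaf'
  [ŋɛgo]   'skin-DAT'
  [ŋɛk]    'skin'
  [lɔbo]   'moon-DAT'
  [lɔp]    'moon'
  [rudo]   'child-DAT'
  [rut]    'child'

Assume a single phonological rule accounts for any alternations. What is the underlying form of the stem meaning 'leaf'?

The root 'leaf' surfaces as [robo] and [rop], with a stem-final [b] ~ [p] alternation.
If /b/ were underlying and a rule turned it into [p] in isolation, 'net' would also alternate; but it has [b] in both [vebo] and [veb].
So /p/ is underlying, and a rule of intervocalic voicing — voiceless stops become voiced between vowels — gives [b].

/rop/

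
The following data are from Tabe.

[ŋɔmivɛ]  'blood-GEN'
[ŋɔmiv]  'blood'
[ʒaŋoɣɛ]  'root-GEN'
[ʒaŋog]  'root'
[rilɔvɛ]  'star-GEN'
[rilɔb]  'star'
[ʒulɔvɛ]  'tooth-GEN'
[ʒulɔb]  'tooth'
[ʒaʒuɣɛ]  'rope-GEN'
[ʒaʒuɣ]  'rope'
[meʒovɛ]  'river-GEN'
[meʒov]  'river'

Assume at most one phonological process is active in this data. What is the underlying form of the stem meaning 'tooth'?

/ʒulɔb/

'tooth' shows [v] ~ [b] at the end of the stem ([ʒulɔvɛ] vs [ʒulɔb]).
But 'river' keeps [v] in both environments ([meʒovɛ], [meʒov]), so there is no rule changing /v/ to [b] in isolation.
The underlying segment must be /b/; voiced stops become fricatives between vowels, yielding [v] there.
The underlying form of 'tooth' is therefore /ʒulɔb/.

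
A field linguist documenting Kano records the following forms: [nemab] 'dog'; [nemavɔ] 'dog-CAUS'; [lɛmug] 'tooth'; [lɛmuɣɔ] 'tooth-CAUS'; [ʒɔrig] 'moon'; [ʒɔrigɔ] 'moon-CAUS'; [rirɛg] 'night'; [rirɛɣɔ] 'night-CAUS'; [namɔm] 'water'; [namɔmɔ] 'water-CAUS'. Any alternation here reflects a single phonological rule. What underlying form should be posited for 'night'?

/rirɛɣ/

The root 'night' surfaces as [rirɛg] and [rirɛɣɔ], with a stem-final [g] ~ [ɣ] alternation.
The stem 'moon' ([ʒɔrig], [ʒɔrigɔ]) shows [g] unchanged in both environments, so [g] cannot be basic with [ɣ] derived before the CAUS suffix.
The underlying segment must be /ɣ/; voiced fricatives become stops word-finally, yielding [g] there.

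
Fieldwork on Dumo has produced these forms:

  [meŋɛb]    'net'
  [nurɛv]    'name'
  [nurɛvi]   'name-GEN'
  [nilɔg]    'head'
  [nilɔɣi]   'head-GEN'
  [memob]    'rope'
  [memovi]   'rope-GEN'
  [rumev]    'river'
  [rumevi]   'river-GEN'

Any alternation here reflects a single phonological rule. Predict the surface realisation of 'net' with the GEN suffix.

[meŋɛvi]

In [memob] and [memovi] the final segment of 'rope' alternates: [b] ~ [v].
If /v/ were underlying and a rule turned it into [b] in isolation, 'river' would also alternate; but it has [v] in both [rumev] and [rumevi].
The underlying segment must be /b/; voiced stops become fricatives between vowels, yielding [v] there.
The one attested form of 'net', [meŋɛb], shows underlying /meŋɛb/. Applying the same rule between vowels gives [meŋɛvi].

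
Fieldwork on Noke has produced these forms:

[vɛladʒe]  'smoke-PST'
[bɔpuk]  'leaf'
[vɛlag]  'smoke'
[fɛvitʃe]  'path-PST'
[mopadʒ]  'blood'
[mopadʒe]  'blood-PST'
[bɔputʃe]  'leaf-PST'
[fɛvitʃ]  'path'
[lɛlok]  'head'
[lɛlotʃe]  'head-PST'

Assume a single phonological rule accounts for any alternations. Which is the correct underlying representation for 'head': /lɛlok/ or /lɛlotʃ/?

The root 'head' surfaces as [lɛlok] and [lɛlotʃe], with a stem-final [k] ~ [tʃ] alternation.
Compare 'path', with invariant [tʃ] in [fɛvitʃ] and [fɛvitʃe]: an analysis with underlying /tʃ/ and a rule producing [k] in isolation would wrongly predict alternation here too.
So /k/ is underlying, and a rule of palatalization before a front vowel — /k/ and /g/ become palato-alveolar [tʃ] and [dʒ] before a front vowel — gives [tʃ].

/lɛlok/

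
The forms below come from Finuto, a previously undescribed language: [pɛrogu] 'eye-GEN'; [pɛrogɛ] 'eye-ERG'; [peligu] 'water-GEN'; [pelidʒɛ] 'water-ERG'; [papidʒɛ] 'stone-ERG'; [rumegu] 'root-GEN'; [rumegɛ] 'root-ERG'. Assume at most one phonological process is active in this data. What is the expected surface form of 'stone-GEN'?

In [peligu] and [pelidʒɛ] the final segment of 'water' alternates: [g] ~ [dʒ].
The stem 'eye' ([pɛrogu], [pɛrogɛ]) shows [g] unchanged in both environments, so [g] cannot be basic with [dʒ] derived before the ERG suffix.
The underlying segment must be /dʒ/; palato-alveolar /dʒ/ becomes [g] when no front vowel follows, yielding [g] there.
The one attested form of 'stone', [papidʒɛ], shows underlying /papidʒ/. Applying the same rule when no front vowel follows gives [papigu].

[papigu]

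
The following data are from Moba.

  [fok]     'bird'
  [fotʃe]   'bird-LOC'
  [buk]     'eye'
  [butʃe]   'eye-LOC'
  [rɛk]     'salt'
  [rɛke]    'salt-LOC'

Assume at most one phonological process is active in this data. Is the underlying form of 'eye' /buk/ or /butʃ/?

In [buk] and [butʃe] the final segment of 'eye' alternates: [k] ~ [tʃ].
But 'salt' keeps [k] in both environments ([rɛk], [rɛke]), so there is no rule changing /k/ to [tʃ] before the LOC suffix.
The alternation reflects depalatalization: palato-alveolar /tʃ/ becomes [k] when no front vowel follows. /tʃ/ is underlying.

/butʃ/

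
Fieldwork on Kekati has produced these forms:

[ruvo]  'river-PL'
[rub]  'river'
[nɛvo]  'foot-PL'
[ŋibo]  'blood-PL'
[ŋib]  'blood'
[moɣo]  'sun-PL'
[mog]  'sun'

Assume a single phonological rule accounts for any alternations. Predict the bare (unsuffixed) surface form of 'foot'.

[nɛb]

The root 'river' surfaces as [ruvo] and [rub], with a stem-final [v] ~ [b] alternation.
But 'blood' keeps [b] in both environments ([ŋibo], [ŋib]), so there is no rule changing /b/ to [v] before the PL suffix.
Therefore /v/ is basic and [b] is derived by word-final hardening (voiced fricatives become stops word-finally).
From [nɛvo] the stem 'foot' is /nɛv/; word-finally this yields [nɛb].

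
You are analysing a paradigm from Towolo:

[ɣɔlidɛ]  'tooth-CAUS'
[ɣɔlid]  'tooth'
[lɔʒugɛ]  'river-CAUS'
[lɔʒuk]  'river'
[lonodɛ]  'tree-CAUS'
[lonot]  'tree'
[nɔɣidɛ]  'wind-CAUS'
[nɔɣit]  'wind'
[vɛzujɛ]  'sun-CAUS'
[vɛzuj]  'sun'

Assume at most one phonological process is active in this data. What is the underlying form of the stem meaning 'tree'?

/lonot/

In [lonodɛ] and [lonot] the final segment of 'tree' alternates: [d] ~ [t].
Compare 'tooth', with invariant [d] in [ɣɔlidɛ] and [ɣɔlid]: an analysis with underlying /d/ and a rule producing [t] in isolation would wrongly predict alternation here too.
So /t/ is underlying, and a rule of intervocalic voicing — voiceless stops become voiced between vowels — gives [d].
The underlying form of 'tree' is therefore /lonot/.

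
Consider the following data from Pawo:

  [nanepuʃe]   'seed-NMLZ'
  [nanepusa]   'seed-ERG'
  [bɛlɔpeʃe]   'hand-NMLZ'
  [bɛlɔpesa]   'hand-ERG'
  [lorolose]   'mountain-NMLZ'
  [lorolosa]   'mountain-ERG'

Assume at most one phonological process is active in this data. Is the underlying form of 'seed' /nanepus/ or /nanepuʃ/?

The stem for 'seed' ends in [ʃ] in [nanepuʃe] but [s] in [nanepusa].
The stem 'mountain' ([lorolose], [lorolosa]) shows [s] unchanged in both environments, so [s] cannot be basic with [ʃ] derived before the NMLZ suffix.
So /ʃ/ is underlying, and a rule of depalatalization — palato-alveolar /ʃ/ becomes [s] when no front vowel follows — gives [s].

/nanepuʃ/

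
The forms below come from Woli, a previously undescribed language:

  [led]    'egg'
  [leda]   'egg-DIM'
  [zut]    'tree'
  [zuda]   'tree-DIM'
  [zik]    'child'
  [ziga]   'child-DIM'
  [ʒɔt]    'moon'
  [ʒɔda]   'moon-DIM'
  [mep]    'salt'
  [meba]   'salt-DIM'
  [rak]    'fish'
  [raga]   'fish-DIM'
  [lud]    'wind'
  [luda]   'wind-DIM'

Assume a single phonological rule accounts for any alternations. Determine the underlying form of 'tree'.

/zut/

In [zut] and [zuda] the final segment of 'tree' alternates: [t] ~ [d].
If /d/ were underlying and a rule turned it into [t] in isolation, 'egg' would also alternate; but it has [d] in both [led] and [leda].
The alternation reflects intervocalic voicing: voiceless stops become voiced between vowels. /t/ is underlying.
So 'tree' = /zut/.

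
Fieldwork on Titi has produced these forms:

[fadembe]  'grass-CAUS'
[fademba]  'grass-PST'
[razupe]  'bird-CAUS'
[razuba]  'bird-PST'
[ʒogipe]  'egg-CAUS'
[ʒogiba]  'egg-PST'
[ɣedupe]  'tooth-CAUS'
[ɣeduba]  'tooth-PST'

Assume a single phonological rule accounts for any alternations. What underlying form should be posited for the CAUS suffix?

The CAUS suffix surfaces as [-be] and [-pe], depending on the final segment of the stem.
The PST suffix, which begins with [b], is invariant after every stem; so [b] is not altered by any rule here.
The CAUS suffix is therefore /-pe/ underlyingly, with post-nasal voicing: voiceless stops become voiced after a nasal.

/-pe/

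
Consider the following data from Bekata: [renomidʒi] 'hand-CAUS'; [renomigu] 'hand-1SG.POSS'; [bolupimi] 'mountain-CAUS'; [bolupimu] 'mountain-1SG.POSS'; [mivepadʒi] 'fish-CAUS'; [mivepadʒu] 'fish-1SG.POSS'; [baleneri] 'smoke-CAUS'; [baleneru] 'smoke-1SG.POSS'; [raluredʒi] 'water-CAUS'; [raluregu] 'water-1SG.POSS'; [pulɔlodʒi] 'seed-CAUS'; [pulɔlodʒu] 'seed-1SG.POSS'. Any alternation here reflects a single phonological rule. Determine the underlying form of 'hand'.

/renomig/

'hand' shows [dʒ] ~ [g] at the end of the stem ([renomidʒi] vs [renomigu]).
If /dʒ/ were underlying and a rule turned it into [g] before the 1SG.POSS suffix, 'fish' would also alternate; but it has [dʒ] in both [mivepadʒi] and [mivepadʒu].
So /g/ is underlying, and a rule of palatalization before a front vowel — /g/ becomes palato-alveolar [dʒ] before a front vowel — gives [dʒ].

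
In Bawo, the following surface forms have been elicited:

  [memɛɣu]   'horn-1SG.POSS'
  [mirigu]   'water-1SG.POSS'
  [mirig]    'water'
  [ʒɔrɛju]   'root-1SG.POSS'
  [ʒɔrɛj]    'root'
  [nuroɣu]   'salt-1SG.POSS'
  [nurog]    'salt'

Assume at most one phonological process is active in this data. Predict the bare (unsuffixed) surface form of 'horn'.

[memɛg]

The root 'salt' surfaces as [nuroɣu] and [nurog], with a stem-final [ɣ] ~ [g] alternation.
Compare 'water', with invariant [g] in [mirigu] and [mirig]: an analysis with underlying /g/ and a rule producing [ɣ] before the 1SG.POSS suffix would wrongly predict alternation here too.
The underlying segment must be /ɣ/; voiced fricatives become stops word-finally, yielding [g] there.
The one attested form of 'horn', [memɛɣu], shows underlying /memɛɣ/. Applying the same rule word-finally gives [memɛg].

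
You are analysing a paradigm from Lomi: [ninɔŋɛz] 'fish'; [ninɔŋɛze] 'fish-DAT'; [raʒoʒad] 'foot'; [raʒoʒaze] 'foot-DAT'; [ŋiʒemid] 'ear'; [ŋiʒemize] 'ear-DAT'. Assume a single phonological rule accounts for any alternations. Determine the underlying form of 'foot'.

/raʒoʒad/

'foot' shows [d] ~ [z] at the end of the stem ([raʒoʒad] vs [raʒoʒaze]).
But 'fish' keeps [z] in both environments ([ninɔŋɛz], [ninɔŋɛze]), so there is no rule changing /z/ to [d] in isolation.
Therefore /d/ is basic and [z] is derived by intervocalic spirantization (voiced stops become fricatives between vowels).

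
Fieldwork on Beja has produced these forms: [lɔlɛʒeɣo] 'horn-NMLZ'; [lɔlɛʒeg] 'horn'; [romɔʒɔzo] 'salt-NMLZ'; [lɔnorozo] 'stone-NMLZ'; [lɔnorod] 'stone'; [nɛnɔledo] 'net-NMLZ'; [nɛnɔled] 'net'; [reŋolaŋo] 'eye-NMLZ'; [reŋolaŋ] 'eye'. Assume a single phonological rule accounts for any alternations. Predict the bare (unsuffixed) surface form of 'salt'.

In [lɔnorozo] and [lɔnorod] the final segment of 'stone' alternates: [z] ~ [d].
But 'net' keeps [d] in both environments ([nɛnɔledo], [nɛnɔled]), so there is no rule changing /d/ to [z] before the NMLZ suffix.
The alternation reflects word-final hardening: voiced fricatives become stops word-finally. /z/ is underlying.
The one attested form of 'salt', [romɔʒɔzo], shows underlying /romɔʒɔz/. Applying the same rule word-finally gives [romɔʒɔd].

[romɔʒɔd]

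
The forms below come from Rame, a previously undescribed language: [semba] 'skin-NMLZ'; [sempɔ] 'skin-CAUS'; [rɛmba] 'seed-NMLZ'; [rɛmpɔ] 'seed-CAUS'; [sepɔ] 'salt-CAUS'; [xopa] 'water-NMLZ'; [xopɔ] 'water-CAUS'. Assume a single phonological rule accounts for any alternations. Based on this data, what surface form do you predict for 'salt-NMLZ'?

[sepa]

The NMLZ morpheme has two allomorphs, [-ba] and [-pa].
The CAUS suffix, which begins with [p], is invariant after every stem; so [p] is not altered by any rule here.
The NMLZ suffix is therefore /-ba/ underlyingly, with post-vocalic devoicing: voiced stops become voiceless after a vowel.
After 'salt', which ends in a vowel, the suffix surfaces as [-pa], giving [sepa].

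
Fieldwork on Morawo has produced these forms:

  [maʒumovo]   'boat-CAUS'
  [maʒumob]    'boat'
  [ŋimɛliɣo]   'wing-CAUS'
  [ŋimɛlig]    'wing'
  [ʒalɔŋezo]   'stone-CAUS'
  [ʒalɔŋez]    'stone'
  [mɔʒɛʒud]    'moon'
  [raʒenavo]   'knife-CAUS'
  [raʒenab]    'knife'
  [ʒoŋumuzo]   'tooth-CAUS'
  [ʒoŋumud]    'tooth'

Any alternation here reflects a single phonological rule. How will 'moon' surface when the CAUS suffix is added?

The root 'tooth' surfaces as [ʒoŋumuzo] and [ʒoŋumud], with a stem-final [z] ~ [d] alternation.
The stem 'stone' ([ʒalɔŋezo], [ʒalɔŋez]) shows [z] unchanged in both environments, so [z] cannot be basic with [d] derived in isolation.
The underlying segment must be /d/; voiced stops become fricatives between vowels, yielding [z] there.
From [mɔʒɛʒud] the stem 'moon' is /mɔʒɛʒud/; between vowels this yields [mɔʒɛʒuzo].

[mɔʒɛʒuzo]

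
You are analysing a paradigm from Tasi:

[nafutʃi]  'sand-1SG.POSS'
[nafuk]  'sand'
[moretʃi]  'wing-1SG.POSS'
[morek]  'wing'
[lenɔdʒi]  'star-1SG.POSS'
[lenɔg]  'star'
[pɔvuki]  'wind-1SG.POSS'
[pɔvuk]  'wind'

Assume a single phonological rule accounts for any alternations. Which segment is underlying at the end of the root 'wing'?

The stem for 'wing' ends in [tʃ] in [moretʃi] but [k] in [morek].
Compare 'wind', with invariant [k] in [pɔvuki] and [pɔvuk]: an analysis with underlying /k/ and a rule producing [tʃ] before the 1SG.POSS suffix would wrongly predict alternation here too.
Therefore /tʃ/ is basic and [k] is derived by depalatalization (palato-alveolar /tʃ/ and /dʒ/ become [k] and [g] when no front vowel follows).

/tʃ/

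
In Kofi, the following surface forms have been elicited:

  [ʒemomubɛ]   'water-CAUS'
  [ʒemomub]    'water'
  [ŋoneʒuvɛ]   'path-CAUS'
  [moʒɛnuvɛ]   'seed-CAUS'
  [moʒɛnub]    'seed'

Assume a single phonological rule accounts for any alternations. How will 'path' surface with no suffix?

[ŋoneʒub]

The stem for 'seed' ends in [v] in [moʒɛnuvɛ] but [b] in [moʒɛnub].
If /b/ were underlying and a rule turned it into [v] before the CAUS suffix, 'water' would also alternate; but it has [b] in both [ʒemomubɛ] and [ʒemomub].
The alternation reflects word-final hardening: voiced fricatives become stops word-finally. /v/ is underlying.
From [ŋoneʒuvɛ] the stem 'path' is /ŋoneʒuv/; word-finally this yields [ŋoneʒub].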